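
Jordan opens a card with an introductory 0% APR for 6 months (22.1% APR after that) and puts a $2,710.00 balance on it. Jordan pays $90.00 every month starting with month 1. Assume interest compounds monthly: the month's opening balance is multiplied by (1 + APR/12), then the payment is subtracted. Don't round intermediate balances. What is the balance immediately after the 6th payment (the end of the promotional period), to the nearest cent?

$2,170.00

Promo months 1–6 at r₀ = 0%/12 = 0; months 7+ at r₁ = 22.1%/12 = 0.0184167.
After month 6 (no interest yet): B = $2,710.00 − 6·$90.00 = $2,170.00.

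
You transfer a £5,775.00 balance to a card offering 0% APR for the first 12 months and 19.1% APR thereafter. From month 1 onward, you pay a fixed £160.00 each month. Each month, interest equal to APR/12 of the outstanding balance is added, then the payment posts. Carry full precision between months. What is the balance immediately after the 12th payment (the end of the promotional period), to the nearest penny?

£3,855.00

Promo months 1–12 at r₀ = 0%/12 = 0; months 13+ at r₁ = 19.1%/12 = 0.0159167.
After month 12 (no interest yet): B = £5,775.00 − 12·£160.00 = £3,855.00.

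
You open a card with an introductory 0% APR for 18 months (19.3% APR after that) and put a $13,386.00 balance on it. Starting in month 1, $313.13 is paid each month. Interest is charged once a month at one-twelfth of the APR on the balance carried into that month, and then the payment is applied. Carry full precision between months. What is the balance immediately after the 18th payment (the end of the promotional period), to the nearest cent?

Promo months 1–18 at r₀ = 0%/12 = 0; months 19+ at r₁ = 19.3%/12 = 0.0160833.
After month 18 (no interest yet): B = $13,386.00 − 18·$313.13 = $7,749.66.

$7,749.66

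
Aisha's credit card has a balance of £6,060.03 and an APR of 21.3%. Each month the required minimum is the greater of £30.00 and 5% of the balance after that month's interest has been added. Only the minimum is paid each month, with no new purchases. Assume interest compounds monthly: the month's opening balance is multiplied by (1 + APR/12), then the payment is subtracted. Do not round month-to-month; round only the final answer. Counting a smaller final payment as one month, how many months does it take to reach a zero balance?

Monthly rate r = 21.3%/12 = 1.775% = 0.01775.
While 5% of the post-interest balance exceeds £30.00, each month B ← (B·(1+r))·(1 − 0.05), i.e. B shrinks by the factor (1+r)·0.95 = 0.96686.
This holds for months 1–70. Entering month 71 the balance is £572.80; 5% of the post-interest balance is now below £30.00, so the flat £30.00 minimum applies from here.
From month 71 a fixed £30.00 at rate r clears £572.80 in 24 more payments. Total: 70 + 24 = 94 months.

94 months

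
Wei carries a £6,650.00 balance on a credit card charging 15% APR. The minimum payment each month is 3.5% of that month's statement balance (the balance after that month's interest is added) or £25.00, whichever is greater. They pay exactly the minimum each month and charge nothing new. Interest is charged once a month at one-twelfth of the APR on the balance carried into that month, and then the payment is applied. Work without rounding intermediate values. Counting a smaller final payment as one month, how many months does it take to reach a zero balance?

Monthly rate r = 15%/12 = 1.25% = 0.0125.
While 3.5% of the post-interest balance exceeds £25.00, each month B ← (B·(1+r))·(1 − 0.035), i.e. B shrinks by the factor (1+r)·0.965 = 0.97706.
This holds for months 1–97. Entering month 98 the balance is £700.31; 3.5% of the post-interest balance is now below £25.00, so the flat £25.00 minimum applies from here.
From month 98 a fixed £25.00 at rate r clears £700.31 in 35 more payments. Total: 97 + 35 = 132 months.

132 months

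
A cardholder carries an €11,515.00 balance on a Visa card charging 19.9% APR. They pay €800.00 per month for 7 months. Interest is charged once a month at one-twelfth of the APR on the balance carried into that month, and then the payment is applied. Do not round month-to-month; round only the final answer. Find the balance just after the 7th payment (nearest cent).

€7,033.64

Monthly rate r = 19.9%/12 = 1.65833% = 0.0165833.
Each month: B ← B·(1+r) − €800.00.
Month 1: interest €190.96; balance after payment €10,905.96.
Month 2: interest €180.86; balance after payment €10,286.81.
Month 3: interest €170.59; balance after payment €9,657.40.
Month 4: interest €160.15; balance after payment €9,017.56.
Month 5: interest €149.54; balance after payment €8,367.10.
Month 6: interest €138.75; balance after payment €7,705.85.
Month 7: interest €127.79; balance after payment €7,033.64.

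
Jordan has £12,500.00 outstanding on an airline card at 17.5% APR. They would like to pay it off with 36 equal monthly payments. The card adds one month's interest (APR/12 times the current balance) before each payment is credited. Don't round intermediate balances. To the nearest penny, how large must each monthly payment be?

£448.78

Monthly rate r = 17.5%/12 = 1.45833% = 0.0145833.
Level-payment amortization: P = B₀·r / (1 − (1+r)^(−n)) = 12500.00·0.0145833 / (1 − 1.01458^(−36)).
Denominator 1 − (1+r)^(−36) = 0.406197609.
P = 182.292 / 0.406197609 ≈ 448.78.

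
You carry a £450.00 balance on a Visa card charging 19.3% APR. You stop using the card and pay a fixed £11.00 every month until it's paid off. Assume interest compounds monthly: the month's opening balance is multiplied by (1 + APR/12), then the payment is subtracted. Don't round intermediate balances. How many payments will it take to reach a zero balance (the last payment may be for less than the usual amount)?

Monthly rate r = 19.3%/12 = 1.60833% = 0.0160833.
Recurrence: B ← B·(1+r) − £11.00.
Month 1: interest £7.24; balance after payment £446.24.
Month 2: interest £7.18; balance after payment £442.41.
Closed form: n = −ln(1 − rB₀/P)/ln(1+r) = −ln(0.34205)/ln(1.01608) ≈ 67.238, so the balance reaches zero during payment 68.

68 payments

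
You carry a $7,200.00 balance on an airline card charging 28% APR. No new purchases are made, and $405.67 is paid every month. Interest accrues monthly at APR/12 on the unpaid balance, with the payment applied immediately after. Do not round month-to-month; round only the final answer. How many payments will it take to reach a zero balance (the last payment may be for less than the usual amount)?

24 months

Monthly rate r = 28%/12 = 2.33333% = 0.0233333.
Recurrence: B ← B·(1+r) − $405.67.
Month 1: interest $168.00; balance after payment $6,962.33.
Month 2: interest $162.45; balance after payment $6,719.11.
Closed form: n = −ln(1 − rB₀/P)/ln(1+r) = −ln(0.58587)/ln(1.02333) ≈ 23.180, so the balance reaches zero during payment 24.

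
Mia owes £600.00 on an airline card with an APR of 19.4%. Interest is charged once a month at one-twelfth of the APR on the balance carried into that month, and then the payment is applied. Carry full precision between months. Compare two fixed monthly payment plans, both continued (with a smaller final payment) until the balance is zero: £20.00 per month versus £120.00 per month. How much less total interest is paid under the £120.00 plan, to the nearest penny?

£196.72

Monthly rate r = 19.4%/12 = 1.61667% = 0.0161667.
At £20.00/mo: n = ⌈−ln(1 − rB₀/P)/ln(1+r)⌉ = 42 payments (last £7.59); total interest = total paid − £600.00 = £227.59.
At £120.00/mo: 6 payments (last £30.87); total interest £30.87.
Interest saved = £227.59 − £30.87 = £196.72.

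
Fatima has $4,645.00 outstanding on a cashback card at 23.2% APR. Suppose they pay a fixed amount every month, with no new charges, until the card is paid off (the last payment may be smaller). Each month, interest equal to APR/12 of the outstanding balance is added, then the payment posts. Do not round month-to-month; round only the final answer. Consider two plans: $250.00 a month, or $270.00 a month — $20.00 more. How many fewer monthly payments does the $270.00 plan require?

Monthly rate r = 23.2%/12 = 1.93333% = 0.0193333.
At $250.00/mo: n = ⌈−ln(1 − rB₀/P)/ln(1+r)⌉ = 24 payments (last $60.96); total interest = total paid − $4,645.00 = $1,165.96.
At $270.00/mo: 22 payments (last $31.96); total interest $1,056.96.
Payments saved = 24 − 22 = 2.

2 fewer payments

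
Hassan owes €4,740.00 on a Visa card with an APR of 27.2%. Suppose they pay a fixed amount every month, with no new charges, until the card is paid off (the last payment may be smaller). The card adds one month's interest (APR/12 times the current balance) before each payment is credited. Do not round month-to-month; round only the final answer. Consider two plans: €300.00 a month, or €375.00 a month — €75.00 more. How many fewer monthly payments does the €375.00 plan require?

Monthly rate r = 27.2%/12 = 2.26667% = 0.0226667.
At €300.00/mo: n = ⌈−ln(1 − rB₀/P)/ln(1+r)⌉ = 20 payments (last €235.02); total interest = total paid − €4,740.00 = €1,195.02.
At €375.00/mo: 16 payments (last €23.30); total interest €908.30.
Payments saved = 20 − 16 = 4.

4 fewer payments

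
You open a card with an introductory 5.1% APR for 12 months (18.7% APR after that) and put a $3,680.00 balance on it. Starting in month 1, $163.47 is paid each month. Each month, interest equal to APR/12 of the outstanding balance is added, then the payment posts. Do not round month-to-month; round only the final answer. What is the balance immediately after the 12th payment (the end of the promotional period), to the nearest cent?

$1,863.98

Promo months 1–12 at r₀ = 5.1%/12 = 0.00425; months 13+ at r₁ = 18.7%/12 = 0.0155833.
After month 12: iterate B ← B·(1+r₀) − $163.47 for 12 months → $1,863.98.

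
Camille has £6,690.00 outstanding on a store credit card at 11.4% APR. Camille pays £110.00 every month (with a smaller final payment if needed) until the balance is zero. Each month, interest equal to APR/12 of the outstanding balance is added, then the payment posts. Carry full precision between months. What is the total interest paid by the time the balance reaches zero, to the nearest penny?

Monthly rate r = 11.4%/12 = 0.95% = 0.0095.
Payoff takes n = ⌈−ln(1 − rB₀/P)/ln(1+r)⌉ = ⌈91.190⌉ = 92 payments; the last is £20.93.
Total paid = 91·£110.00 + £20.93 = £10,030.93.
Total interest = total paid − principal = £10,030.93 − £6,690.00 = £3,340.93.

£3,340.93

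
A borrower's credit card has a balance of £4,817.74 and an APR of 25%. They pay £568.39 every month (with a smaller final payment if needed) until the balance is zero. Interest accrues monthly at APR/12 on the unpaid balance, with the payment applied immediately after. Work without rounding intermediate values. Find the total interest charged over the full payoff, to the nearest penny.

Monthly rate r = 25%/12 = 2.08333% = 0.0208333.
Payoff takes n = ⌈−ln(1 − rB₀/P)/ln(1+r)⌉ = ⌈9.423⌉ = 10 payments; the last is £241.87.
Total paid = 9·£568.39 + £241.87 = £5,357.38.
Total interest = total paid − principal = £5,357.38 − £4,817.74 = £539.64.

£539.64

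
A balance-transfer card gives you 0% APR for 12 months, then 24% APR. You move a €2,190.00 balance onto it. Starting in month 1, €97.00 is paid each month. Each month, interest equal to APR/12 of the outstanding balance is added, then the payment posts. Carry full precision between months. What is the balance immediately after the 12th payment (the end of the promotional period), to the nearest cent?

€1,026.00

Promo months 1–12 at r₀ = 0%/12 = 0; months 13+ at r₁ = 24%/12 = 0.02.
After month 12 (no interest yet): B = €2,190.00 − 12·€97.00 = €1,026.00.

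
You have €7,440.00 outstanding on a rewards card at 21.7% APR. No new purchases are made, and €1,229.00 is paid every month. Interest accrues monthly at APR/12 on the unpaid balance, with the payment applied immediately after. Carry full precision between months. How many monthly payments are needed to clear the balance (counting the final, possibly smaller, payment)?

7 payments

Monthly rate r = 21.7%/12 = 1.80833% = 0.0180833.
Recurrence: B ← B·(1+r) − €1,229.00.
Month 1: interest €134.54; balance after payment €6,345.54.
Month 2: interest €114.75; balance after payment €5,231.29.
Closed form: n = −ln(1 − rB₀/P)/ln(1+r) = −ln(0.89053)/ln(1.01808) ≈ 6.469, so the balance reaches zero during payment 7.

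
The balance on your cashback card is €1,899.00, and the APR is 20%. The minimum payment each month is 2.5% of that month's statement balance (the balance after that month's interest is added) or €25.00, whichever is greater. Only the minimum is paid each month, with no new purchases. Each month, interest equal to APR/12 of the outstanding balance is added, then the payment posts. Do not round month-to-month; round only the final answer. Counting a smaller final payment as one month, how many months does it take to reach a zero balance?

Monthly rate r = 20%/12 = 1.66667% = 0.0166667.
While 2.5% of the post-interest balance exceeds €25.00, each month B ← (B·(1+r))·(1 − 0.025), i.e. B shrinks by the factor (1+r)·0.975 = 0.99125.
This holds for months 1–75. Entering month 76 the balance is €982.35; 2.5% of the post-interest balance is now below €25.00, so the flat €25.00 minimum applies from here.
From month 76 a fixed €25.00 at rate r clears €982.35 in 65 more payments. Total: 75 + 65 = 140 months.

140 months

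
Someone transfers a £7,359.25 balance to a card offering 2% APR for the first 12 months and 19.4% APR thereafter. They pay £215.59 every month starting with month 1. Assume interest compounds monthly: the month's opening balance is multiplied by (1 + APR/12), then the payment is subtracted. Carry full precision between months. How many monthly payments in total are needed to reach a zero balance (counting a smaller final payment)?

41 months

Promo months 1–12 at r₀ = 2%/12 = 0.00166667; months 13+ at r₁ = 19.4%/12 = 0.0161667.
After month 12: iterate B ← B·(1+r₀) − £215.59 for 12 months → £4,896.86.
Then at r₁ with £215.59/mo: n₂ = −ln(1 − r₁·B/P)/ln(1+r₁) ≈ 28.53 → 29 more payments.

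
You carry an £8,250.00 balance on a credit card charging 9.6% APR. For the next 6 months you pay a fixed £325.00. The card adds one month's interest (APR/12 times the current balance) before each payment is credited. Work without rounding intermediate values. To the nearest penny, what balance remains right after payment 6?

Monthly rate r = 9.6%/12 = 0.8% = 0.008.
Each month: B ← B·(1+r) − £325.00.
Month 1: interest £66.00; balance after payment £7,991.00.
Month 2: interest £63.93; balance after payment £7,729.93.
Month 3: interest £61.84; balance after payment £7,466.77.
Month 4: interest £59.73; balance after payment £7,201.50.
Month 5: interest £57.61; balance after payment £6,934.11.
Month 6: interest £55.47; balance after payment £6,664.59.

£6,664.59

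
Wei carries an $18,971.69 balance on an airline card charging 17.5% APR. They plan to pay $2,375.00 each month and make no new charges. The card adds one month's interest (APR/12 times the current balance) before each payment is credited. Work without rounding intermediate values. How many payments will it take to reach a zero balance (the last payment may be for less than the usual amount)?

9 months

Monthly rate r = 17.5%/12 = 1.45833% = 0.0145833.
Recurrence: B ← B·(1+r) − $2,375.00.
Month 1: interest $276.67; balance after payment $16,873.36.
Month 2: interest $246.07; balance after payment $14,744.43.
Closed form: n = −ln(1 − rB₀/P)/ln(1+r) = −ln(0.88351)/ln(1.01458) ≈ 8.555, so the balance reaches zero during payment 9.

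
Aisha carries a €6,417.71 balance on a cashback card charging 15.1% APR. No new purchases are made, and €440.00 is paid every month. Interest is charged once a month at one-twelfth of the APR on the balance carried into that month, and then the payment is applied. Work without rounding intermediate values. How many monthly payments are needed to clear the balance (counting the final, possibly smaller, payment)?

17 payments

Monthly rate r = 15.1%/12 = 1.25833% = 0.0125833.
Recurrence: B ← B·(1+r) − €440.00.
Month 1: interest €80.76; balance after payment €6,058.47.
Month 2: interest €76.24; balance after payment €5,694.70.
Closed form: n = −ln(1 − rB₀/P)/ln(1+r) = −ln(0.81646)/ln(1.01258) ≈ 16.216, so the balance reaches zero during payment 17.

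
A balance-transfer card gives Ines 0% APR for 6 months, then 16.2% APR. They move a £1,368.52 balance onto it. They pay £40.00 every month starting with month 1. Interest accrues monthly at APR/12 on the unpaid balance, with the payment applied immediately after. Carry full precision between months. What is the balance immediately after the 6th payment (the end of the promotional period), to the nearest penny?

Promo months 1–6 at r₀ = 0%/12 = 0; months 7+ at r₁ = 16.2%/12 = 0.0135.
After month 6 (no interest yet): B = £1,368.52 − 6·£40.00 = £1,128.52.

£1,128.52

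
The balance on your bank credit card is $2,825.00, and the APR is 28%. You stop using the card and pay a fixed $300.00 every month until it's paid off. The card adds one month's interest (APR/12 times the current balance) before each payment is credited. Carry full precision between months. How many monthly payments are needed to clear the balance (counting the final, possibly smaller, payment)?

11 months

Monthly rate r = 28%/12 = 2.33333% = 0.0233333.
Recurrence: B ← B·(1+r) − $300.00.
Month 1: interest $65.92; balance after payment $2,590.92.
Month 2: interest $60.45; balance after payment $2,351.37.
Closed form: n = −ln(1 − rB₀/P)/ln(1+r) = −ln(0.78028)/ln(1.02333) ≈ 10.757, so the balance reaches zero during payment 11.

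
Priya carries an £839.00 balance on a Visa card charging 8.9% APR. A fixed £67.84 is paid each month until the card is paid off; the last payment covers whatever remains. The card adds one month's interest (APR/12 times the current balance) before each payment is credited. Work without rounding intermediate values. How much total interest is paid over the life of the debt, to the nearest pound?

£44

Monthly rate r = 8.9%/12 = 0.741667% = 0.00741667.
Payoff takes n = ⌈−ln(1 − rB₀/P)/ln(1+r)⌉ = ⌈13.020⌉ = 14 payments; the last is £1.35.
Total paid = 13·£67.84 + £1.35 = £883.27.
Total interest = total paid − principal = £883.27 − £839.00 = £44.27.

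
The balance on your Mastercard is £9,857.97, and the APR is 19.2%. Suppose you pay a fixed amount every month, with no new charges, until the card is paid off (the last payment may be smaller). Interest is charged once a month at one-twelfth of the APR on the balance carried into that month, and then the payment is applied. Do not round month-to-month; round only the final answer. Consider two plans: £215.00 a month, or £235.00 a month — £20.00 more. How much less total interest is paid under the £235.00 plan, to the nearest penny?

Monthly rate r = 19.2%/12 = 1.6% = 0.016.
At £215.00/mo: n = ⌈−ln(1 − rB₀/P)/ln(1+r)⌉ = 84 payments (last £72.57); total interest = total paid − £9,857.97 = £8,059.60.
At £235.00/mo: 71 payments (last £16.60); total interest £6,608.63.
Interest saved = £8,059.60 − £6,608.63 = £1,450.97.

£1,450.97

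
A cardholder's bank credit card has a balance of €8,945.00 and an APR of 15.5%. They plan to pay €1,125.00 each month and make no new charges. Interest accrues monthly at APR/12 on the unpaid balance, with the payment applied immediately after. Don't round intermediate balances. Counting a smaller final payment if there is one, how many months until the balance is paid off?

Monthly rate r = 15.5%/12 = 1.29167% = 0.0129167.
Recurrence: B ← B·(1+r) − €1,125.00.
Month 1: interest €115.54; balance after payment €7,935.54.
Month 2: interest €102.50; balance after payment €6,913.04.
Closed form: n = −ln(1 − rB₀/P)/ln(1+r) = −ln(0.8973)/ln(1.01292) ≈ 8.444, so the balance reaches zero during payment 9.

9 months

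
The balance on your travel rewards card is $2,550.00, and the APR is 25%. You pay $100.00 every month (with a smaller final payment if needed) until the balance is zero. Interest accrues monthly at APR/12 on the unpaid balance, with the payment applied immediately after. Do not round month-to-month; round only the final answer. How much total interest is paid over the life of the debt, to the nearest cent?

Monthly rate r = 25%/12 = 2.08333% = 0.0208333.
Payoff takes n = ⌈−ln(1 − rB₀/P)/ln(1+r)⌉ = ⌈36.746⌉ = 37 payments; the last is $74.84.
Total paid = 36·$100.00 + $74.84 = $3,674.84.
Total interest = total paid − principal = $3,674.84 − $2,550.00 = $1,124.84.

$1,124.84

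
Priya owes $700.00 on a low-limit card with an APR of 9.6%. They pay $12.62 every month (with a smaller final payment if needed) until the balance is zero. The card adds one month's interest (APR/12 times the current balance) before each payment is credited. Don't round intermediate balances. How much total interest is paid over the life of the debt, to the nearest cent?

Monthly rate r = 9.6%/12 = 0.8% = 0.008.
Payoff takes n = ⌈−ln(1 − rB₀/P)/ln(1+r)⌉ = ⌈73.608⌉ = 74 payments; the last is $7.68.
Total paid = 73·$12.62 + $7.68 = $928.94.
Total interest = total paid − principal = $928.94 − $700.00 = $228.94.

$228.94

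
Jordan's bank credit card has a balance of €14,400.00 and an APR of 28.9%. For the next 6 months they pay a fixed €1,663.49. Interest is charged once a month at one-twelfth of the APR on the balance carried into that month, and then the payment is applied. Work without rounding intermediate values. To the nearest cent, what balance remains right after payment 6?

€6,008.65

Monthly rate r = 28.9%/12 = 2.40833% = 0.0240833.
Each month: B ← B·(1+r) − €1,663.49.
Month 1: interest €346.80; balance after payment €13,083.31.
Month 2: interest €315.09; balance after payment €11,734.91.
Month 3: interest €282.62; balance after payment €10,354.04.
Month 4: interest €249.36; balance after payment €8,939.91.
Month 5: interest €215.30; balance after payment €7,491.72.
Month 6: interest €180.43; balance after payment €6,008.65.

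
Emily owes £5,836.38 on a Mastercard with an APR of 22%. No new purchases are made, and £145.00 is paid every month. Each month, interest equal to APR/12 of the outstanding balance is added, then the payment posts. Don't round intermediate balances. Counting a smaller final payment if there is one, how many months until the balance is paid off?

74 payments

Monthly rate r = 22%/12 = 1.83333% = 0.0183333.
Recurrence: B ← B·(1+r) − £145.00.
Month 1: interest £107.00; balance after payment £5,798.38.
Month 2: interest £106.30; balance after payment £5,759.68.
Closed form: n = −ln(1 − rB₀/P)/ln(1+r) = −ln(0.26207)/ln(1.01833) ≈ 73.712, so the balance reaches zero during payment 74.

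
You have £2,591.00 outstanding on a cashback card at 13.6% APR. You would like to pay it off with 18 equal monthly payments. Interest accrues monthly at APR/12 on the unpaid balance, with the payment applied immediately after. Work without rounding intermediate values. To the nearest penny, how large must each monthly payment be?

Monthly rate r = 13.6%/12 = 1.13333% = 0.0113333.
Level-payment amortization: P = B₀·r / (1 − (1+r)^(−n)) = 2591.00·0.0113333 / (1 − 1.01133^(−18)).
Denominator 1 − (1+r)^(−18) = 0.18360148.
P = 29.3647 / 0.18360148 ≈ 159.94.

£159.94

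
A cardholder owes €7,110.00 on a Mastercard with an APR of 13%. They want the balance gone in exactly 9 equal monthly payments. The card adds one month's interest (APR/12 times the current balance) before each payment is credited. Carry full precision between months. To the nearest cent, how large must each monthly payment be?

Monthly rate r = 13%/12 = 1.08333% = 0.0108333.
Level-payment amortization: P = B₀·r / (1 − (1+r)^(−n)) = 7110.00·0.0108333 / (1 − 1.01083^(−9)).
Denominator 1 − (1+r)^(−9) = 0.0924219023.
P = 77.025 / 0.0924219023 ≈ 833.41.

€833.41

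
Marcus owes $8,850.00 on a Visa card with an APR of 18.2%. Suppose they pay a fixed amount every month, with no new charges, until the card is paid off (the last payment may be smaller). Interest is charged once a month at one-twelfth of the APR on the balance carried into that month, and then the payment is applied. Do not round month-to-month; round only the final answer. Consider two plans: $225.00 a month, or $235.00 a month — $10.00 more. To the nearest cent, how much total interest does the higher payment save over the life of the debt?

$349.65

Monthly rate r = 18.2%/12 = 1.51667% = 0.0151667.
At $225.00/mo: n = ⌈−ln(1 − rB₀/P)/ln(1+r)⌉ = 61 payments (last $68.34); total interest = total paid − $8,850.00 = $4,718.34.
At $235.00/mo: 57 payments (last $58.69); total interest $4,368.69.
Interest saved = $4,718.34 − $4,368.69 = $349.65.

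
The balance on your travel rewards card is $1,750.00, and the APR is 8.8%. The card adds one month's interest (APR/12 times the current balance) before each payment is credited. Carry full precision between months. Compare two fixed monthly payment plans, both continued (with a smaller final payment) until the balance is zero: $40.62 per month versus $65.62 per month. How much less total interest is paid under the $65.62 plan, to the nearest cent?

Monthly rate r = 8.8%/12 = 0.733333% = 0.00733333.
At $40.62/mo: n = ⌈−ln(1 − rB₀/P)/ln(1+r)⌉ = 52 payments (last $39.30); total interest = total paid − $1,750.00 = $360.92.
At $65.62/mo: 30 payments (last $51.51); total interest $204.49.
Interest saved = $360.92 − $204.49 = $156.43.

$156.43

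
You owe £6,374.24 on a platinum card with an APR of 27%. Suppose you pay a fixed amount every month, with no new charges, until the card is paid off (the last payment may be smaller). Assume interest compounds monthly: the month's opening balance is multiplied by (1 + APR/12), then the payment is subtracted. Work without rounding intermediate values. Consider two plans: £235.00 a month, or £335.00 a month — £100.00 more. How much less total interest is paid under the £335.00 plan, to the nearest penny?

£1,539.57

Monthly rate r = 27%/12 = 2.25% = 0.0225.
At £235.00/mo: n = ⌈−ln(1 − rB₀/P)/ln(1+r)⌉ = 43 payments (last £83.52); total interest = total paid − £6,374.24 = £3,579.28.
At £335.00/mo: 26 payments (last £38.95); total interest £2,039.71.
Interest saved = £3,579.28 − £2,039.71 = £1,539.57.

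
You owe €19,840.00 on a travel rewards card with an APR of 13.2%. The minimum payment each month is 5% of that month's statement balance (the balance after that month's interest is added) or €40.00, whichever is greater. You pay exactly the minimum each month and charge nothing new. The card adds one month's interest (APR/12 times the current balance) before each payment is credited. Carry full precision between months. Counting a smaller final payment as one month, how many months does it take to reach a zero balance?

103 months

Monthly rate r = 13.2%/12 = 1.1% = 0.011.
While 5% of the post-interest balance exceeds €40.00, each month B ← (B·(1+r))·(1 − 0.05), i.e. B shrinks by the factor (1+r)·0.95 = 0.96045.
This holds for months 1–80. Entering month 81 the balance is €786.18; 5% of the post-interest balance is now below €40.00, so the flat €40.00 minimum applies from here.
From month 81 a fixed €40.00 at rate r clears €786.18 in 23 more payments. Total: 80 + 23 = 103 months.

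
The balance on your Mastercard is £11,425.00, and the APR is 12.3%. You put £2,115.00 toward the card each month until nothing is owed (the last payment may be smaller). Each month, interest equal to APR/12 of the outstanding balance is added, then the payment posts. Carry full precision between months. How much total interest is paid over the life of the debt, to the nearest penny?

Monthly rate r = 12.3%/12 = 1.025% = 0.01025.
Payoff takes n = ⌈−ln(1 − rB₀/P)/ln(1+r)⌉ = ⌈5.586⌉ = 6 payments; the last is £1,241.23.
Total paid = 5·£2,115.00 + £1,241.23 = £11,816.23.
Total interest = total paid − principal = £11,816.23 − £11,425.00 = £391.23.

£391.23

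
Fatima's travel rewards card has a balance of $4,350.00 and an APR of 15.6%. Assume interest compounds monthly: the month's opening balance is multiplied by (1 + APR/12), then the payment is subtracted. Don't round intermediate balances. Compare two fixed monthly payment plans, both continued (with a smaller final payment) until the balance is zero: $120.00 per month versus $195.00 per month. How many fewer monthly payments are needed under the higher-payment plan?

Monthly rate r = 15.6%/12 = 1.3% = 0.013.
At $120.00/mo: n = ⌈−ln(1 − rB₀/P)/ln(1+r)⌉ = 50 payments (last $40.54); total interest = total paid − $4,350.00 = $1,570.54.
At $195.00/mo: 27 payments (last $100.99); total interest $820.99.
Payments saved = 50 − 27 = 23.

23 fewer payments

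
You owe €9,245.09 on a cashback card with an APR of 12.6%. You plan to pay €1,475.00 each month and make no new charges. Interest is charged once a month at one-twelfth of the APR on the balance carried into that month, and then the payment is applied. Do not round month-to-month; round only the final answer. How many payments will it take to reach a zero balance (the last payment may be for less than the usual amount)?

Monthly rate r = 12.6%/12 = 1.05% = 0.0105.
Recurrence: B ← B·(1+r) − €1,475.00.
Month 1: interest €97.07; balance after payment €7,867.16.
Month 2: interest €82.61; balance after payment €6,474.77.
Closed form: n = −ln(1 − rB₀/P)/ln(1+r) = −ln(0.93419)/ln(1.0105) ≈ 6.518, so the balance reaches zero during payment 7.

7 months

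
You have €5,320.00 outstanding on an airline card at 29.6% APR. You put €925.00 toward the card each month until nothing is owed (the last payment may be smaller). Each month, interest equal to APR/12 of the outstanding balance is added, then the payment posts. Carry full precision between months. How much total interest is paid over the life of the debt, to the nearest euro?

Monthly rate r = 29.6%/12 = 2.46667% = 0.0246667.
Payoff takes n = ⌈−ln(1 − rB₀/P)/ln(1+r)⌉ = ⌈6.279⌉ = 7 payments; the last is €260.09.
Total paid = 6·€925.00 + €260.09 = €5,810.09.
Total interest = total paid − principal = €5,810.09 − €5,320.00 = €490.09.

€490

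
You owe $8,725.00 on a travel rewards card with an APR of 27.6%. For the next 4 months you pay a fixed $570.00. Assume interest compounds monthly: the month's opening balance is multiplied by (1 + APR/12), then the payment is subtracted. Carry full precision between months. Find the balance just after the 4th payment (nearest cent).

Monthly rate r = 27.6%/12 = 2.3% = 0.023.
Each month: B ← B·(1+r) − $570.00.
Month 1: interest $200.67; balance after payment $8,355.67.
Month 2: interest $192.18; balance after payment $7,977.86.
Month 3: interest $183.49; balance after payment $7,591.35.
Month 4: interest $174.60; balance after payment $7,195.95.

$7,195.95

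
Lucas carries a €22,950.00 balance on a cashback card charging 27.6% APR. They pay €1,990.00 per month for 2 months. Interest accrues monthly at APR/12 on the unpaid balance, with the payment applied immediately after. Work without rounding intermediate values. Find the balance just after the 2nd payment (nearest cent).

€19,992.07

Monthly rate r = 27.6%/12 = 2.3% = 0.023.
Each month: B ← B·(1+r) − €1,990.00.
Month 1: interest €527.85; balance after payment €21,487.85.
Month 2: interest €494.22; balance after payment €19,992.07.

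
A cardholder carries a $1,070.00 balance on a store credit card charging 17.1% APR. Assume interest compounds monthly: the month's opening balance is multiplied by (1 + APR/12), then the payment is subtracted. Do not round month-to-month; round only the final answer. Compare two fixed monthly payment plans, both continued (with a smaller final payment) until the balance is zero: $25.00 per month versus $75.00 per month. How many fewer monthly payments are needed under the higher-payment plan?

50 fewer payments

Monthly rate r = 17.1%/12 = 1.425% = 0.01425.
At $25.00/mo: n = ⌈−ln(1 − rB₀/P)/ln(1+r)⌉ = 67 payments (last $13.28); total interest = total paid − $1,070.00 = $593.28.
At $75.00/mo: 17 payments (last $4.73); total interest $134.73.
Payments saved = 67 − 17 = 50.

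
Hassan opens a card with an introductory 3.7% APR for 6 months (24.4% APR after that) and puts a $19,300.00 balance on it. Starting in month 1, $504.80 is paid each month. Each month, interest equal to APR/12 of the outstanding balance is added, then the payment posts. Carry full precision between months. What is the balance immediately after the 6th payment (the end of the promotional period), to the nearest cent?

$16,607.57

Promo months 1–6 at r₀ = 3.7%/12 = 0.00308333; months 7+ at r₁ = 24.4%/12 = 0.0203333.
After month 6: iterate B ← B·(1+r₀) − $504.80 for 6 months → $16,607.57.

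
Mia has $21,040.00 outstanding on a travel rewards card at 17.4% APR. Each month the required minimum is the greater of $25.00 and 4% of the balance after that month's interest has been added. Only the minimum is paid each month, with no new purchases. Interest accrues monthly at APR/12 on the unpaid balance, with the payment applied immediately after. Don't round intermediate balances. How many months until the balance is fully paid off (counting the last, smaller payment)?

165 months

Monthly rate r = 17.4%/12 = 1.45% = 0.0145.
While 4% of the post-interest balance exceeds $25.00, each month B ← (B·(1+r))·(1 − 0.04), i.e. B shrinks by the factor (1+r)·0.96 = 0.97392.
This holds for months 1–134. Entering month 135 the balance is $609.77; 4% of the post-interest balance is now below $25.00, so the flat $25.00 minimum applies from here.
From month 135 a fixed $25.00 at rate r clears $609.77 in 31 more payments. Total: 134 + 31 = 165 months.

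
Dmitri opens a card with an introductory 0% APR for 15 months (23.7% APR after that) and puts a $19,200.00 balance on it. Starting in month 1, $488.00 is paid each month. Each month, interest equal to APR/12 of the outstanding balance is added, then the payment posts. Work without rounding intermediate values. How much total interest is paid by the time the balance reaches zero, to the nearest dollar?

Promo months 1–15 at r₀ = 0%/12 = 0; months 16+ at r₁ = 23.7%/12 = 0.01975.
After month 15 (no interest yet): B = $19,200.00 − 15·$488.00 = $11,880.00.
Then at r₁ with $488.00/mo: n₂ = −ln(1 − r₁·B/P)/ln(1+r₁) ≈ 33.51 → 34 more payments.
Total paid = 48·$488.00 + $252.39 = $23,676.39; interest = $23,676.39 − $19,200.00 = $4,476.39.

$4,476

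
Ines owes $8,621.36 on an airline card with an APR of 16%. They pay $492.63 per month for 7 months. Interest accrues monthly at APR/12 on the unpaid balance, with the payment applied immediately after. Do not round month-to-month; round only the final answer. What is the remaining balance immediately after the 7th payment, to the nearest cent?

$5,869.48

Monthly rate r = 16%/12 = 1.33333% = 0.0133333.
Each month: B ← B·(1+r) − $492.63.
Month 1: interest $114.95; balance after payment $8,243.68.
Month 2: interest $109.92; balance after payment $7,860.97.
Month 3: interest $104.81; balance after payment $7,473.15.
Month 4: interest $99.64; balance after payment $7,080.16.
Month 5: interest $94.40; balance after payment $6,681.93.
Month 6: interest $89.09; balance after payment $6,278.40.
Month 7: interest $83.71; balance after payment $5,869.48.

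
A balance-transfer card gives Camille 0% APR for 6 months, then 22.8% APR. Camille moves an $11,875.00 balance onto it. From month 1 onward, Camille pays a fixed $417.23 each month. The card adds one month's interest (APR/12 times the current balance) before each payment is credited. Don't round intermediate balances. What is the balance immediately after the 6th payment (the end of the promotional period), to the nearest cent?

$9,371.62

Promo months 1–6 at r₀ = 0%/12 = 0; months 7+ at r₁ = 22.8%/12 = 0.019.
After month 6 (no interest yet): B = $11,875.00 − 6·$417.23 = $9,371.62.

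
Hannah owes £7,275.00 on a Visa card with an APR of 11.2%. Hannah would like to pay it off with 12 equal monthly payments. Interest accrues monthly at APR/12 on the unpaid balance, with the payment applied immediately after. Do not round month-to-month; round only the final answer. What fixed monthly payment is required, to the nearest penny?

Monthly rate r = 11.2%/12 = 0.933333% = 0.00933333.
Level-payment amortization: P = B₀·r / (1 − (1+r)^(−n)) = 7275.00·0.00933333 / (1 − 1.00933^(−12)).
Denominator 1 − (1+r)^(−12) = 0.105491222.
P = 67.9 / 0.105491222 ≈ 643.66.

£643.66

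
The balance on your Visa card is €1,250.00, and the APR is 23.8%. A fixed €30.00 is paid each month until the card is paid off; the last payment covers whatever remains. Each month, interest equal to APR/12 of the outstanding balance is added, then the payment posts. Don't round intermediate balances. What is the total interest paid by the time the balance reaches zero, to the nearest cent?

€1,424.69

Monthly rate r = 23.8%/12 = 1.98333% = 0.0198333.
Payoff takes n = ⌈−ln(1 − rB₀/P)/ln(1+r)⌉ = ⌈89.155⌉ = 90 payments; the last is €4.69.
Total paid = 89·€30.00 + €4.69 = €2,674.69.
Total interest = total paid − principal = €2,674.69 − €1,250.00 = €1,424.69.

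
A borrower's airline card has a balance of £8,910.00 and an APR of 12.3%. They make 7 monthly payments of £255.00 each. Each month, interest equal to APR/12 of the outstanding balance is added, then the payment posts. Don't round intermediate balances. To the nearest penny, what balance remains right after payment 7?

£7,728.45

Monthly rate r = 12.3%/12 = 1.025% = 0.01025.
Each month: B ← B·(1+r) − £255.00.
Month 1: interest £91.33; balance after payment £8,746.33.
Month 2: interest £89.65; balance after payment £8,580.98.
Month 3: interest £87.96; balance after payment £8,413.93.
Month 4: interest £86.24; balance after payment £8,245.18.
Month 5: interest £84.51; balance after payment £8,074.69.
Month 6: interest £82.77; balance after payment £7,902.45.
Month 7: interest £81.00; balance after payment £7,728.45.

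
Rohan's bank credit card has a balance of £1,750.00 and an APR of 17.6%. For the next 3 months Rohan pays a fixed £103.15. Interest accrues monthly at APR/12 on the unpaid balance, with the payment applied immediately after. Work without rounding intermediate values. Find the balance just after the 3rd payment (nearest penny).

£1,514.12

Monthly rate r = 17.6%/12 = 1.46667% = 0.0146667.
Each month: B ← B·(1+r) − £103.15.
Month 1: interest £25.67; balance after payment £1,672.52.
Month 2: interest £24.53; balance after payment £1,593.90.
Month 3: interest £23.38; balance after payment £1,514.12.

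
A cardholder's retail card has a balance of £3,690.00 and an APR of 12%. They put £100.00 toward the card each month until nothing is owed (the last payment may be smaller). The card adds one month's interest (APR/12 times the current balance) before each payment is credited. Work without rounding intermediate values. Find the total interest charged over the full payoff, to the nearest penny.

£937.58

Monthly rate r = 12%/12 = 1% = 0.01.
Payoff takes n = ⌈−ln(1 − rB₀/P)/ln(1+r)⌉ = ⌈46.275⌉ = 47 payments; the last is £27.58.
Total paid = 46·£100.00 + £27.58 = £4,627.58.
Total interest = total paid − principal = £4,627.58 − £3,690.00 = £937.58.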